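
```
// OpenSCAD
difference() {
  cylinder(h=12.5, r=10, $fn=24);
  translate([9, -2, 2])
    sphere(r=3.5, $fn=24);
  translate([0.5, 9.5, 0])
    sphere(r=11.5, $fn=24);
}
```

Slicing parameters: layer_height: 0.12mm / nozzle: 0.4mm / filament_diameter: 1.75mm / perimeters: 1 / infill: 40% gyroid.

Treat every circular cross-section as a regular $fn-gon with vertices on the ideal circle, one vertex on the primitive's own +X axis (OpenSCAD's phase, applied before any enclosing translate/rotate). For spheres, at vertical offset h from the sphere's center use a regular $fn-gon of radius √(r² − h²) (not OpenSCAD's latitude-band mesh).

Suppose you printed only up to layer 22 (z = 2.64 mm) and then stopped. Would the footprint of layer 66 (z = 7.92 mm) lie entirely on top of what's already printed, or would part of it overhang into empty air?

part overhangs

Compare the two slices. At z = 2.64: the cylinder: section is a regular 24-gon, circumradius r=10 (area = (24/2)·10.000²·sin(360°/24) = 310.58 mm²); the r=3.5 sphere at (9, -2) slices to a regular 24-gon of circumradius 3.441 (√(r²−h²) with h=0.64 from center) (area = (24/2)·3.441²·sin(360°/24) = 36.77 mm²); the r=11.5 sphere at (0.5, 9.5) slices to a regular 24-gon of circumradius 11.193 (√(r²−h²) with h=2.64 from center) (area = (24/2)·11.193²·sin(360°/24) = 389.10 mm²); Subtracting the remaining from the first: starting from the r=10 cylinder (310.58 mm²), the r=3.5 sphere at (9, -2) partially overlaps it — only the 21.98 mm² overlap (of its 36.77 mm²) is removed, clipping the outline; the r=11.5 sphere at (0.5, 9.5) partially overlaps it — only the 154.32 mm² overlap (of its 389.10 mm²) is removed, clipping the outline — area = 134.28 mm². At z = 7.92: the cylinder: section is a regular 24-gon, circumradius r=10 (area = (24/2)·10.000²·sin(360°/24) = 310.58 mm²); the sphere at (9, -2) does not reach this height (|z−center|=5.920 > r=3.5); the sphere at (0.5, 9.5): section is a regular 24-gon, circumradius = √(r²−h²) = √(11.5²−7.92²) = 8.338 (area = (24/2)·8.338²·sin(360°/24) = 215.93 mm²); Taking the first minus the rest: starting from the r=10 cylinder (310.58 mm²), the r=11.5 sphere at (0.5, 9.5) partially overlaps it — only the 95.05 mm² overlap (of its 215.93 mm²) is removed, clipping the outline — area = 215.53 mm². Checking containment: at z = 7.92 the cross-section extends beyond the z = 2.64 cross-section by about 81.25 mm².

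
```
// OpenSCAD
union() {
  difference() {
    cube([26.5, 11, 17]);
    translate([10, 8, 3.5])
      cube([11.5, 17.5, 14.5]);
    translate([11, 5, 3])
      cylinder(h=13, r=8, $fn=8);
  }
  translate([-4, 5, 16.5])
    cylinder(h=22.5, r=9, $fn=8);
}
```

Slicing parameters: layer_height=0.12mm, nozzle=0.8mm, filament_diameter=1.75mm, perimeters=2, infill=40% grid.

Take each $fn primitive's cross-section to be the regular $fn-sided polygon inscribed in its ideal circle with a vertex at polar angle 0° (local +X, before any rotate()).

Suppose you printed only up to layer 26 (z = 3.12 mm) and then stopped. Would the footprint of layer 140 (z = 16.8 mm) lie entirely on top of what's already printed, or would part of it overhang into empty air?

part overhangs

Compare the two slices. At z = 3.12: the 26.5×11 cube contributes its full rectangle (area 291.50 mm²); the cube at (10, 8) is absent (z outside [3.5, 18]); the r=8 cylinder at (11, 5) gives a regular 8-gon of circumradius 8 (constant along its height) (area = (8/2)·8.000²·sin(360°/8) = 181.02 mm²); Taking the first minus the rest: starting from the 26.5×11 cube (291.50 mm²), the r=8 cylinder at (11, 5) partially overlaps it — only the 150.50 mm² overlap (of its 181.02 mm²) is removed, clipping the outline — area = 141.00 mm²; the cylinder at (-4, 5) is absent (z outside [16.5, 39]); Combining (union): only that combined region is present, so the union is just that shape — area = 141.00 mm². At z = 16.8: the cube is present — its section is the full 26.5×11 rectangle (area 291.50 mm²); the 11.5×17.5 cube at (10, 8) contributes its full rectangle (area 201.25 mm²); the cylinder at (11, 5) is not intersected at this z (z outside [3, 16]); After the difference (first − rest): starting from the 26.5×11 cube (291.50 mm²), the 11.5×17.5 cube at (10, 8) partially overlaps it — only the 34.50 mm² overlap (of its 201.25 mm²) is removed, clipping the outline — area = 257.00 mm²; the r=9 cylinder at (-4, 5) gives a regular 8-gon of circumradius 9 (constant along its height) (area = (8/2)·9.000²·sin(360°/8) = 229.10 mm²); Combining (union): the regions partially overlap — summed areas 486.10 mm² minus the doubly-counted overlap 42.37 mm² gives 443.74 mm² — area = 443.74 mm². Checking containment: at z = 16.8 the cross-section extends beyond the z = 3.12 cross-section by about 315.94 mm².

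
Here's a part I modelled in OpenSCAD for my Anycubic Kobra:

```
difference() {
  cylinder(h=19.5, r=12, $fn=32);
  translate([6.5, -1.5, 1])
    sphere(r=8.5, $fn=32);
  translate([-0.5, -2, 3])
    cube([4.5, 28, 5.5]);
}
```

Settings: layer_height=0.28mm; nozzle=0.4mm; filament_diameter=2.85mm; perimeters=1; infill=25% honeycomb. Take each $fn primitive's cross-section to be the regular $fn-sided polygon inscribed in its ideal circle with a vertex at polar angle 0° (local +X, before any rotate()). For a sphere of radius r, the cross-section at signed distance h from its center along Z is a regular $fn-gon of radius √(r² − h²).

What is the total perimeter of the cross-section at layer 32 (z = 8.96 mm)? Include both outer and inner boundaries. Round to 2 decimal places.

At z = 8.96 mm: the cylinder: section is a regular 32-gon, circumradius r=12 (perimeter = 2·32·12.000·sin(180°/32) = 75.28 mm); the sphere at (6.5, -1.5): section is a regular 32-gon, circumradius = √(r²−h²) = √(8.5²−7.96²) = 2.981 (perimeter = 2·32·2.981·sin(180°/32) = 18.70 mm); the cube at (-0.5, -2) is not intersected at this z (z outside [3, 8.5]); After the difference (first − rest): starting from the r=12 cylinder, the r=8.5 sphere at (6.5, -1.5) lies wholly inside it (removes its full 27.74 mm² and its 18.70 mm outline becomes a hole wall) — boundary (outer + 1 inner loop) = 93.98 mm. Overall, the cross-section is one region with 1 hole. Total boundary length (outer + inner) = 93.98 mm.

93.98 mm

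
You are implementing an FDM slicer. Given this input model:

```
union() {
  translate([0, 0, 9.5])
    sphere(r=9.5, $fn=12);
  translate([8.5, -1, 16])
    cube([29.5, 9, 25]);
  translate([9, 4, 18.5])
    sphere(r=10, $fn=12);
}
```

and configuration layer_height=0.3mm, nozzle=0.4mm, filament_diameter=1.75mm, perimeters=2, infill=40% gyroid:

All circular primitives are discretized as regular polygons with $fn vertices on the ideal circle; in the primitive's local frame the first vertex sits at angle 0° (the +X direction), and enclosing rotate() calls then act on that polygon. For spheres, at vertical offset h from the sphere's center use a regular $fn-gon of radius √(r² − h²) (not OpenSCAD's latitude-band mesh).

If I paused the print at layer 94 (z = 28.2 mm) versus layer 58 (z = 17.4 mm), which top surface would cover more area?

Layer 94 (z = 28.2): the sphere is not intersected at this z (|z−center|=18.700 > r=9.5); the 29.5×9 cube at (8.5, -1) contributes its full rectangle (area 265.50 mm²); the r=10 sphere at (9, 4) contributes a regular 12-gon of circumradius √(10²−9.7²) = 2.431 (area = (12/2)·2.431²·sin(360°/12) = 17.73 mm²); Taking the union: the regions partially overlap — summed areas 283.23 mm² minus the doubly-counted overlap 11.23 mm² gives 272.00 mm² — area = 272.00 mm². So its area = 272.00 mm². Layer 58 (z = 17.4): the r=9.5 sphere slices to a regular 12-gon of circumradius 5.276 (√(r²−h²) with h=7.9 from center) (area = (12/2)·5.276²·sin(360°/12) = 83.52 mm²); the 29.5×9 cube at (8.5, -1) contributes its full rectangle (area 265.50 mm²); the r=10 sphere at (9, 4) contributes a regular 12-gon of circumradius √(10²−1.1²) = 9.939 (area = (12/2)·9.939²·sin(360°/12) = 296.37 mm²); Taking the union: the regions partially overlap — summed areas 645.39 mm² minus the doubly-counted overlap 124.14 mm² gives 521.25 mm² — area = 521.25 mm². So its area = 521.25 mm². Layer 58 is larger (521.25 vs 272.00 mm²).

layer 58 (z = 17.4 mm)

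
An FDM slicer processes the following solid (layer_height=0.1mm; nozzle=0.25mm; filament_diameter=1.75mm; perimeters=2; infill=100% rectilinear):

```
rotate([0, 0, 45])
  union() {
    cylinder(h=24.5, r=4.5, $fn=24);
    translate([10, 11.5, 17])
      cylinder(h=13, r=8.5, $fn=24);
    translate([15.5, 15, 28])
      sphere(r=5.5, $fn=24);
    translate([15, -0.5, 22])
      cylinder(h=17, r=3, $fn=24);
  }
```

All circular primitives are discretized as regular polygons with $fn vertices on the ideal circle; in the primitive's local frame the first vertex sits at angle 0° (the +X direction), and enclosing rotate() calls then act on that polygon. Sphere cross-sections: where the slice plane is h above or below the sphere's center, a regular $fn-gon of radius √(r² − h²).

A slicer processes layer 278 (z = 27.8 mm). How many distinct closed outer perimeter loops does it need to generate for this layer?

2

At z = 27.8 mm: the cylinder does not reach this height (z outside [0, 24.5]); the r=8.5 cylinder at (10, 11.5) contributes a regular 24-gon of circumradius 8.5; the r=5.5 sphere at (15.5, 15) slices to a regular 24-gon of circumradius 5.496 (√(r²−h²) with h=0.2 from center); the r=3 cylinder at (15, -0.5) gives a regular 24-gon of circumradius 3 (constant along its height); Taking the union: the regions partially overlap (shared area 61.10 mm²), so overlapping operands fuse into one piece — 2 connected regions; (whole slice rotated 45° about Z — lengths, areas and connectivity unchanged). The result has 2 disconnected regions.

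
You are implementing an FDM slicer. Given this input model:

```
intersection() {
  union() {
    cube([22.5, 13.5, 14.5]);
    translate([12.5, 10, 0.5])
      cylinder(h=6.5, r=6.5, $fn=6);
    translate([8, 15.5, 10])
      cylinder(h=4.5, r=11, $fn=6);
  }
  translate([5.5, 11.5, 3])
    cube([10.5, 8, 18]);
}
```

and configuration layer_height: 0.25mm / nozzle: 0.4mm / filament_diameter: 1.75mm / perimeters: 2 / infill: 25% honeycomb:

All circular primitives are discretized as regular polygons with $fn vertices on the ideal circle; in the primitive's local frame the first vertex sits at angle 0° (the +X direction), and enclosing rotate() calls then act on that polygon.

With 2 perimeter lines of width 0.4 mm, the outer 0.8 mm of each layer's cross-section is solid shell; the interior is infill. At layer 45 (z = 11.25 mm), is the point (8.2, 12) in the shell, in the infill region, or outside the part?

At z = 11.25 mm: the cube is present — its section is the full 22.5×13.5 rectangle; the cylinder at (12.5, 10) does not reach this height (z outside [0.5, 7]); the r=11 cylinder at (8, 15.5) contributes a regular 6-gon of circumradius 11; Merging all regions: the regions partially overlap (shared area 112.54 mm²), so overlapping operands fuse into one piece — 1 connected region; the cube at (5.5, 11.5) is present — its section is the full 10.5×8 rectangle; After intersecting: the 10.5×8 cube at (5.5, 11.5) lies inside the result so far, so the common part is the 10.5×8 cube at (5.5, 11.5) itself — 1 connected region. Overall, the cross-section is a single solid region. The nearest boundary edge runs (16.00, 11.50)→(5.50, 11.50); distance from the point to it = 0.50 mm. The point is inside the cross-section, 0.50 mm from the nearest boundary — within the 0.8 mm shell band (2 × 0.4).

shell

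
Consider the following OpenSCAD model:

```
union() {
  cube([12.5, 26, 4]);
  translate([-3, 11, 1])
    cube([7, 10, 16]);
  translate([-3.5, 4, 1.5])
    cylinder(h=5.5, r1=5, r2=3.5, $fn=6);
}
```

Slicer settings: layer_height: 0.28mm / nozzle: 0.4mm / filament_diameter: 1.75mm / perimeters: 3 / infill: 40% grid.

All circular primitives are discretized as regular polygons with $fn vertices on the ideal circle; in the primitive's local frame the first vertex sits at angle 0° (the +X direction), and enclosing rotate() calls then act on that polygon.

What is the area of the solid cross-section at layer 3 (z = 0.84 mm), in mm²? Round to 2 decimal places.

325.00 mm²

At z = 0.84 mm: the cube is present — its section is the full 12.5×26 rectangle (area 325.00 mm²); the cube at (-3, 11) is not intersected at this z (z outside [1, 17]); the cone at (-3.5, 4) is absent (z outside [1.5, 7]); Combining (union): only the 12.5×26 cube is present, so the union is just that shape — area = 325.00 mm². Overall, the cross-section is a single solid region. Net area = 325.00 mm².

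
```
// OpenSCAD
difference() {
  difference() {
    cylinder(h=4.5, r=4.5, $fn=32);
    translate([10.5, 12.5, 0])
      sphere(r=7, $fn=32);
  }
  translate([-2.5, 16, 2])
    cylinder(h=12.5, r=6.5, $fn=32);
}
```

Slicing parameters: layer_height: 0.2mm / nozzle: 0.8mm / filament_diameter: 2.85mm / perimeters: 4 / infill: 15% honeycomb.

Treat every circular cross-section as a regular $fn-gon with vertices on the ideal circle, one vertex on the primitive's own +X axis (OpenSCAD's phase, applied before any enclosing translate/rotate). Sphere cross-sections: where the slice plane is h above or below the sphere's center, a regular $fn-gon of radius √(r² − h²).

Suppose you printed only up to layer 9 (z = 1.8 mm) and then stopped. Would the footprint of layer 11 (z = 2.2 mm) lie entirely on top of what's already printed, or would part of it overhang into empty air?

Compare the two slices. At z = 1.8: the r=4.5 cylinder contributes a regular 32-gon of circumradius 4.5 (area = (32/2)·4.500²·sin(360°/32) = 63.21 mm²); the r=7 sphere at (10.5, 12.5) contributes a regular 32-gon of circumradius √(7²−1.8²) = 6.765 (area = (32/2)·6.765²·sin(360°/32) = 142.84 mm²); After the difference (first − rest): starting from the r=4.5 cylinder (63.21 mm²), the r=7 sphere at (10.5, 12.5) misses the remaining region (no effect) — area = 63.21 mm²; the cylinder at (-2.5, 16) is absent (z outside [2, 14.5]); Taking the first minus the rest: none of the subtracted shapes is present at this height, so that combined region is unchanged — area = 63.21 mm². At z = 2.2: the r=4.5 cylinder contributes a regular 32-gon of circumradius 4.5 (area = (32/2)·4.500²·sin(360°/32) = 63.21 mm²); the r=7 sphere at (10.5, 12.5) slices to a regular 32-gon of circumradius 6.645 (√(r²−h²) with h=2.2 from center) (area = (32/2)·6.645²·sin(360°/32) = 137.84 mm²); Subtracting the remaining from the first: starting from the r=4.5 cylinder (63.21 mm²), the r=7 sphere at (10.5, 12.5) misses the remaining region (no effect) — area = 63.21 mm²; the r=6.5 cylinder at (-2.5, 16) contributes a regular 32-gon of circumradius 6.5 (area = (32/2)·6.500²·sin(360°/32) = 131.88 mm²); Subtracting the remaining from the first: starting from that combined region (63.21 mm²), the r=6.5 cylinder at (-2.5, 16) misses the remaining region (no effect) — area = 63.21 mm². Checking containment: the cross-section at z = 2.2 is a subset of the cross-section at z = 1.8.

entirely on top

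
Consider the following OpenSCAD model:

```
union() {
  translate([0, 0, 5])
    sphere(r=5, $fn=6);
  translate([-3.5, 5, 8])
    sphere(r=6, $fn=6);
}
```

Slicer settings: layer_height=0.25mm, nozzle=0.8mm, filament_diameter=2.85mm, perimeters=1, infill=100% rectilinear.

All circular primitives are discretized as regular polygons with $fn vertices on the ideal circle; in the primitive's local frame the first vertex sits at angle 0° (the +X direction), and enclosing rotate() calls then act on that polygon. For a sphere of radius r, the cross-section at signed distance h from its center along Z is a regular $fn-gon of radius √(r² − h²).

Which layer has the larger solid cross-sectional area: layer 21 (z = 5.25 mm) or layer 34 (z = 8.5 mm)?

Layer 21 (z = 5.25): the r=5 sphere slices to a regular 6-gon of circumradius 4.994 (√(r²−h²) with h=0.25 from center) (area = (6/2)·4.994²·sin(360°/6) = 64.79 mm²); the r=6 sphere at (-3.5, 5) slices to a regular 6-gon of circumradius 5.333 (√(r²−h²) with h=2.75 from center) (area = (6/2)·5.333²·sin(360°/6) = 73.88 mm²); Taking the union: the regions partially overlap — summed areas 138.67 mm² minus the doubly-counted overlap 15.53 mm² gives 123.14 mm² — area = 123.14 mm². So its area = 123.14 mm². Layer 34 (z = 8.5): the sphere: section is a regular 6-gon, circumradius = √(r²−h²) = √(5²−3.5²) = 3.571 (area = (6/2)·3.571²·sin(360°/6) = 33.13 mm²); the r=6 sphere at (-3.5, 5) slices to a regular 6-gon of circumradius 5.979 (√(r²−h²) with h=0.5 from center) (area = (6/2)·5.979²·sin(360°/6) = 92.88 mm²); Taking the union: the regions partially overlap — summed areas 126.01 mm² minus the doubly-counted overlap 10.33 mm² gives 115.68 mm² — area = 115.68 mm². So its area = 115.68 mm². Layer 21 is larger (123.14 vs 115.68 mm²).

layer 21 (z = 5.25 mm)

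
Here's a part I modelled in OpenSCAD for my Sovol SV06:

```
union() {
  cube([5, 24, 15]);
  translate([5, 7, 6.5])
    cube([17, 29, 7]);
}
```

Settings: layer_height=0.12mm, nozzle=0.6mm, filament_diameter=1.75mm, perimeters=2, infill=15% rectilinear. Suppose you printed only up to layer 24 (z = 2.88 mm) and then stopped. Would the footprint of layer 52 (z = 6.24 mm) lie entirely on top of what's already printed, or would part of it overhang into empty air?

Compare the two slices. At z = 2.88: the cube (footprint 5×24) is included at this height (area 120.00 mm²); the cube at (5, 7) is absent (z outside [6.5, 13.5]); Merging all regions: only the 5×24 cube is present, so the union is just that shape — area = 120.00 mm². At z = 6.24: the cube (footprint 5×24) is included at this height (area 120.00 mm²); the cube at (5, 7) is not intersected at this z (z outside [6.5, 13.5]); Merging all regions: only the 5×24 cube is present, so the union is just that shape — area = 120.00 mm². Checking containment: the cross-section at z = 6.24 is a subset of the cross-section at z = 2.88.

entirely on top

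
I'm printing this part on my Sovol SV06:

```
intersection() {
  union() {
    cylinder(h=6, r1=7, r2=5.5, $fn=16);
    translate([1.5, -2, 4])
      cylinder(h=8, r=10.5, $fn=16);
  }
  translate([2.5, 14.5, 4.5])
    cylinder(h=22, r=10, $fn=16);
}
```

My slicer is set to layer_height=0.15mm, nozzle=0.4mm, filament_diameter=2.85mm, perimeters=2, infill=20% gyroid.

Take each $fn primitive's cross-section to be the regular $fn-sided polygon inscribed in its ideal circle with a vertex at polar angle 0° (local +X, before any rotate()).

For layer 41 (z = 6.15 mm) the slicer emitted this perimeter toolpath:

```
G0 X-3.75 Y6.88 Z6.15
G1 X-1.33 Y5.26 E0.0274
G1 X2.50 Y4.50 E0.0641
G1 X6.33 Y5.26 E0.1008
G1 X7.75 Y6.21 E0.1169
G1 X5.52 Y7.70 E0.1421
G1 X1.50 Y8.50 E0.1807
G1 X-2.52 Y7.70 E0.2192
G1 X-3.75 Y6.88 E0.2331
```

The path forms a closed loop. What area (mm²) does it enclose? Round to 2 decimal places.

29.39 mm²

Apply the shoelace formula to the sequence of (X, Y) vertices; enclosed area = 29.39 mm².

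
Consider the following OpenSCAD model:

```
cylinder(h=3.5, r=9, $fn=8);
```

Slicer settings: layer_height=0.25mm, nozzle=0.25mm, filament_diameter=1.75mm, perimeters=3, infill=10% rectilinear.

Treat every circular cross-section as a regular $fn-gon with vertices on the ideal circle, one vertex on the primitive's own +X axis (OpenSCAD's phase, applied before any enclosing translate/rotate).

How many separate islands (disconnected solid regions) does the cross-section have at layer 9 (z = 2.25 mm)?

1

At z = 2.25 mm: the r=9 cylinder contributes a regular 8-gon of circumradius 9. Overall, the cross-section is a single solid region. Island count = 1.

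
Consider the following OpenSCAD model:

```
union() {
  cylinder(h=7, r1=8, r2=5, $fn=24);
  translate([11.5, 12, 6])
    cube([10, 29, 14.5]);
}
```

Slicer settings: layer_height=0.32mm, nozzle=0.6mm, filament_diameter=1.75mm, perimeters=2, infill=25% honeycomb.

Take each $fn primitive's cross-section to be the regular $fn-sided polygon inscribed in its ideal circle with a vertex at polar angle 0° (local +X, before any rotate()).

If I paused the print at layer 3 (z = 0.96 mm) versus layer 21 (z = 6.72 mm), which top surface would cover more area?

Layer 3 (z = 0.96): the cone contributes a regular 24-gon of circumradius 7.589 (interpolated between r1=8 and r2=5 at t=0.137) (area = (24/2)·7.589²·sin(360°/24) = 178.85 mm²); the cube at (11.5, 12) is absent (z outside [6, 20.5]); Taking the union: only the cone is present, so the union is just that shape — area = 178.85 mm². So its area = 178.85 mm². Layer 21 (z = 6.72): the cone contributes a regular 24-gon of circumradius 5.120 (interpolated between r1=8 and r2=5 at t=0.960) (area = (24/2)·5.120²·sin(360°/24) = 81.42 mm²); the cube at (11.5, 12) is present — its section is the full 10×29 rectangle (area 290.00 mm²); Combining (union): the 2 present regions are separate (no shared area or edge), so areas and boundary lengths simply add and each stays a separate island — area = 371.42 mm². So its area = 371.42 mm². Layer 21 is larger (371.42 vs 178.85 mm²).

layer 21 (z = 6.72 mm)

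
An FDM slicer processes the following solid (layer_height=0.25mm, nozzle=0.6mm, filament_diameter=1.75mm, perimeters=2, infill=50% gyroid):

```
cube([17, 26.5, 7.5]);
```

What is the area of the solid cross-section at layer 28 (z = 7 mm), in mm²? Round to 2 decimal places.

450.50 mm²

At z = 7 mm: the cube is present — its section is the full 17×26.5 rectangle (area 450.50 mm²). Overall, the cross-section is a single solid region. Net area = 450.50 mm².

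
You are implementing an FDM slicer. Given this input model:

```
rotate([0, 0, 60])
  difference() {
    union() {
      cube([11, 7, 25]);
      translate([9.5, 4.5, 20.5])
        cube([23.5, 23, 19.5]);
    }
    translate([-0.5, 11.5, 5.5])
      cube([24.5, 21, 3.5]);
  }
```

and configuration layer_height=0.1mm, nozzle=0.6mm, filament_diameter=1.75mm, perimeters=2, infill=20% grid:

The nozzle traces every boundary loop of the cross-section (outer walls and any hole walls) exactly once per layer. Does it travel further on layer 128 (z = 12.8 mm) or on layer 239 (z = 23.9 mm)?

layer 239 (z = 23.9 mm)

Layer 128 (z = 12.8): the 11×7 cube contributes its full rectangle (perimeter 36.00 mm); the cube at (9.5, 4.5) is absent (z outside [20.5, 40]); Combining (union): only the 11×7 cube is present, so the union is just that shape — boundary = 36.00 mm; the cube at (-0.5, 11.5) is absent (z outside [5.5, 9]); After the difference (first − rest): none of the subtracted shapes is present at this height, so that combined region is unchanged — boundary = 36.00 mm; (whole slice rotated 60° about Z — lengths, areas and connectivity unchanged). So its perimeter = 36.00 mm. Layer 239 (z = 23.9): the cube (footprint 11×7) is included at this height (perimeter 36.00 mm); the cube at (9.5, 4.5) is present — its section is the full 23.5×23 rectangle (perimeter 93.00 mm); Combining (union): the regions partially overlap (shared area 3.75 mm²), so the edge portions inside another operand are dropped and the merged outline is re-measured after clipping — boundary = 121.00 mm; the cube at (-0.5, 11.5) is absent (z outside [5.5, 9]); Subtracting the remaining from the first: none of the subtracted shapes is present at this height, so that combined region is unchanged — boundary = 121.00 mm; (rotated 60° about Z; rotation is an isometry so areas/perimeters/island counts are preserved). So its perimeter = 121.00 mm. Layer 239 is larger (121.00 vs 36.00 mm).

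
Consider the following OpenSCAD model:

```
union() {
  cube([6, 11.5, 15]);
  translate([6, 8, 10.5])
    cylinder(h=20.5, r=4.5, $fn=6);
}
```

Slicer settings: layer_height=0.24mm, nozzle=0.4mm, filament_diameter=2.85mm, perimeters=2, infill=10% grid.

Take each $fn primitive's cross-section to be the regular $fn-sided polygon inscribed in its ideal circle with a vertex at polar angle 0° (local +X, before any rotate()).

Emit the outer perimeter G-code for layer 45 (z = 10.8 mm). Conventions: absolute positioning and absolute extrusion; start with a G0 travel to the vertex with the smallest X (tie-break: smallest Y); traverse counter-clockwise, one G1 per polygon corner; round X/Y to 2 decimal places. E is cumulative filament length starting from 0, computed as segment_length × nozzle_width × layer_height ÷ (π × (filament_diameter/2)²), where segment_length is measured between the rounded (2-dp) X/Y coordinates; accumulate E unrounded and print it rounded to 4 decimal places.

At z = 10.8 mm: the cube is present — its section is the full 6×11.5 rectangle; the r=4.5 cylinder at (6, 8) contributes a regular 6-gon of circumradius 4.5; Taking the union: the regions partially overlap (shared area 25.37 mm²), so overlapping operands fuse into one piece — 1 connected region. The outline is a single polygon with 9 vertices. Extrusion per mm of travel: 0.4 × 0.24 / (π × 1.425²) = 0.015048. Accumulating E over each segment gives final E = 0.6220.

G0 X0.00 Y0.00 Z10.80
G1 X6.00 Y0.00 E0.0903
G1 X6.00 Y4.10 E0.1520
G1 X8.25 Y4.10 E0.1858
G1 X10.50 Y8.00 E0.2536
G1 X8.25 Y11.90 E0.3214
G1 X3.75 Y11.90 E0.3891
G1 X3.52 Y11.50 E0.3960
G1 X0.00 Y11.50 E0.4490
G1 X0.00 Y0.00 E0.6220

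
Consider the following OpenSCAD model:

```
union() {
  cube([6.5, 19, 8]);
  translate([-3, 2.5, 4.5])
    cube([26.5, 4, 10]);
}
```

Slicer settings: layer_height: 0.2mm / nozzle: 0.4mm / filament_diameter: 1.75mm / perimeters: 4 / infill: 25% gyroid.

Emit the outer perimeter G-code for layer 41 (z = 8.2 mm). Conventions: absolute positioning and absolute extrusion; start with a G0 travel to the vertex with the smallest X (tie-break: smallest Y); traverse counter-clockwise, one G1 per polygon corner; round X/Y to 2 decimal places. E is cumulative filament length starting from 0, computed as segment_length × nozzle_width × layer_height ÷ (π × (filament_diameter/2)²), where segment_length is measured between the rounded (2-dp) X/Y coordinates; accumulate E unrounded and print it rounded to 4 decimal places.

At z = 8.2 mm: the cube does not reach this height (z outside [0, 8]); the 26.5×4 cube at (-3, 2.5) contributes its full rectangle; Combining (union): only the 26.5×4 cube at (-3, 2.5) is present, so the union is just that shape — 1 connected region. The outline is a single polygon with 4 vertices. Extrusion per mm of travel: 0.4 × 0.2 / (π × 0.875²) = 0.033260. Accumulating E over each segment gives final E = 2.0289.

G0 X-3.00 Y2.50 Z8.20
G1 X23.50 Y2.50 E0.8814
G1 X23.50 Y6.50 E1.0144
G1 X-3.00 Y6.50 E1.8958
G1 X-3.00 Y2.50 E2.0289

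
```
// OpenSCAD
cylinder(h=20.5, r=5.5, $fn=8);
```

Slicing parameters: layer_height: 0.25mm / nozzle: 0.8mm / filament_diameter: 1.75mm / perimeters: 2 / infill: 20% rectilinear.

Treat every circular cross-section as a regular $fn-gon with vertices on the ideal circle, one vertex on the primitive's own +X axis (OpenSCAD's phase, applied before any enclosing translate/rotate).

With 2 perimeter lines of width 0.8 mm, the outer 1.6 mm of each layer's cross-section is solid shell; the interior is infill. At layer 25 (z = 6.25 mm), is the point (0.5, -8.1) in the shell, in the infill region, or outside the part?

At z = 6.25 mm: the r=5.5 cylinder gives a regular 8-gon of circumradius 5.5 (constant along its height). Overall, the cross-section is a single solid region. The nearest boundary edge runs (-3.89, -3.89)→(-0.00, -5.50); distance from the point to it = 2.65 mm. The point is not inside any of the regions above, so it lies outside the cross-section (2.65 mm from the nearest boundary).

outside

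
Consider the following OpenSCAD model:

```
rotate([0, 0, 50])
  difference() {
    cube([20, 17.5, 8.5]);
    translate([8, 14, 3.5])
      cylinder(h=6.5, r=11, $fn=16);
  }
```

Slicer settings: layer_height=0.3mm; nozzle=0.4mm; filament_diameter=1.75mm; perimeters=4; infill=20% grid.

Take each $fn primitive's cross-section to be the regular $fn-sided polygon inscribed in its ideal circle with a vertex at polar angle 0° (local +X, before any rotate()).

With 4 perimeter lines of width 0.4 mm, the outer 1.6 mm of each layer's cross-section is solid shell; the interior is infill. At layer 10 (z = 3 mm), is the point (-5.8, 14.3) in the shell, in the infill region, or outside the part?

infill

At z = 3 mm: the 20×17.5 cube contributes its full rectangle; the cylinder at (8, 14) does not reach this height (z outside [3.5, 10]); Taking the first minus the rest: none of the subtracted shapes is present at this height, so the 20×17.5 cube is unchanged — 1 connected region; (whole slice rotated 50° about Z — lengths, areas and connectivity unchanged). Overall, the cross-section is a single solid region. Undo the 50° rotation: the query point maps to (7.226, 13.635) in the un-rotated model frame. The nearest boundary edge runs (20.00, 17.50)→(0.00, 17.50); distance from the point to it = 3.87 mm. The point is inside the cross-section and 3.87 mm from the nearest boundary — more than the 1.6 mm shell width (4 × 0.4), so it's in the infill interior.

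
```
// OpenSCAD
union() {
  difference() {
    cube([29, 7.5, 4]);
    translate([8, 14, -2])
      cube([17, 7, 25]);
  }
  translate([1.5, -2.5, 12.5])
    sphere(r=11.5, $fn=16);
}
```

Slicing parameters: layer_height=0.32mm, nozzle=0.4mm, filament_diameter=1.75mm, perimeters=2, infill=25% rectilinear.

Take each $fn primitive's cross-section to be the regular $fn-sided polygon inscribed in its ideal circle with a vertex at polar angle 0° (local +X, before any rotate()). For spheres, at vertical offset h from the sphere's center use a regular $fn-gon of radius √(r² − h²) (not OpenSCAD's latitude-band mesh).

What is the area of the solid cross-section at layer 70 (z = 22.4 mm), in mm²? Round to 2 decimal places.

104.82 mm²

At z = 22.4 mm: the cube is absent (z outside [0, 4]); the cube at (8, 14) (footprint 17×7) is included at this height (area 119.00 mm²); Taking the first minus the rest: the first operand is absent here, so nothing remains; the r=11.5 sphere at (1.5, -2.5) contributes a regular 16-gon of circumradius √(11.5²−9.9²) = 5.851 (area = (16/2)·5.851²·sin(360°/16) = 104.82 mm²); Taking the union: only the r=11.5 sphere at (1.5, -2.5) is present, so the union is just that shape — area = 104.82 mm². Overall, the cross-section is a single solid region. Net area = 104.82 mm².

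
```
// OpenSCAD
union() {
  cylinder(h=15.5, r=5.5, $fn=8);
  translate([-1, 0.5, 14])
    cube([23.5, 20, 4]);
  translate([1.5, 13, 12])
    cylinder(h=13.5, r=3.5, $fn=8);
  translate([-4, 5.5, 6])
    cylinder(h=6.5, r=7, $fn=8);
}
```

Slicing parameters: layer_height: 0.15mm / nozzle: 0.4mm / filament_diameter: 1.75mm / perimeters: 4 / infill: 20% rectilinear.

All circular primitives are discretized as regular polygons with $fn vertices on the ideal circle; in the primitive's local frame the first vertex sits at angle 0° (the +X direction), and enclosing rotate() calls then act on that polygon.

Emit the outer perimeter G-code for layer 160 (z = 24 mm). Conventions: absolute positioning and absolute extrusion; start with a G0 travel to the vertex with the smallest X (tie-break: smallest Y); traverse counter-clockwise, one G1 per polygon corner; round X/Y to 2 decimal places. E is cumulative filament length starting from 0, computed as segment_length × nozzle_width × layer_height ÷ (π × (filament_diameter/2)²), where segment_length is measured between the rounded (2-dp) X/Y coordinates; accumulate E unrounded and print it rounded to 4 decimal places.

G0 X-2.00 Y13.00 Z24.00
G1 X-0.97 Y10.53 E0.0668
G1 X1.50 Y9.50 E0.1335
G1 X3.97 Y10.53 E0.2003
G1 X5.00 Y13.00 E0.2670
G1 X3.97 Y15.47 E0.3338
G1 X1.50 Y16.50 E0.4005
G1 X-0.97 Y15.47 E0.4673
G1 X-2.00 Y13.00 E0.5341

At z = 24 mm: the cylinder is not intersected at this z (z outside [0, 15.5]); the cube at (-1, 0.5) is not intersected at this z (z outside [14, 18]); the r=3.5 cylinder at (1.5, 13) contributes a regular 8-gon of circumradius 3.5; the cylinder at (-4, 5.5) is not intersected at this z (z outside [6, 12.5]); Merging all regions: only the r=3.5 cylinder at (1.5, 13) is present, so the union is just that shape — 1 connected region. The outline is a single polygon with 8 vertices. Extrusion per mm of travel: 0.4 × 0.15 / (π × 0.875²) = 0.024945. Accumulating E over each segment gives final E = 0.5341.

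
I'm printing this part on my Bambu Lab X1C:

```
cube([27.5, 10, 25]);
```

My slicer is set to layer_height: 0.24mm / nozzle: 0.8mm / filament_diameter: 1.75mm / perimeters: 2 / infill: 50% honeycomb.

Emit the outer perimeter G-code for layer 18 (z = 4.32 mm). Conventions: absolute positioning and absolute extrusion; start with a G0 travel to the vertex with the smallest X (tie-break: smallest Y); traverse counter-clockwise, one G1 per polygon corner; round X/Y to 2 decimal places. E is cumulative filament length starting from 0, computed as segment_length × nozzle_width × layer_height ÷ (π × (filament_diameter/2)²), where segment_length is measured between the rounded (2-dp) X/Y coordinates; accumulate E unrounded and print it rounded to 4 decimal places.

G0 X0.00 Y0.00 Z4.32
G1 X27.50 Y0.00 E2.1952
G1 X27.50 Y10.00 E2.9934
G1 X0.00 Y10.00 E5.1886
G1 X0.00 Y0.00 E5.9868

At z = 4.32 mm: the cube is present — its section is the full 27.5×10 rectangle. The outline is a single polygon with 4 vertices. Extrusion per mm of travel: 0.8 × 0.24 / (π × 0.875²) = 0.079824. Accumulating E over each segment gives final E = 5.9868.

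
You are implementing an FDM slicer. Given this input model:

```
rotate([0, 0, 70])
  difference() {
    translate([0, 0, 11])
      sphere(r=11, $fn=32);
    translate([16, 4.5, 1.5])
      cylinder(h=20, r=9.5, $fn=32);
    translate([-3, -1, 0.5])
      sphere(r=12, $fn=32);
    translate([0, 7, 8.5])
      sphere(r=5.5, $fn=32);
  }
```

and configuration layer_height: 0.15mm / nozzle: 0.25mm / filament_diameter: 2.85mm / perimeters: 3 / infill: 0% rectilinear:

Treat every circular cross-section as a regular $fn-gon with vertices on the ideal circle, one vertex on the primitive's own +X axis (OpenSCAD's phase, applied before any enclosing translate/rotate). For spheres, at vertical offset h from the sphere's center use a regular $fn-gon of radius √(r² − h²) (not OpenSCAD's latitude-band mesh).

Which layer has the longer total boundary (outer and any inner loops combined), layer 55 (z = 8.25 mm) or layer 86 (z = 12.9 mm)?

layer 86 (z = 12.9 mm)

Layer 55 (z = 8.25): the r=11 sphere slices to a regular 32-gon of circumradius 10.651 (√(r²−h²) with h=2.75 from center) (perimeter = 2·32·10.651·sin(180°/32) = 66.81 mm); the r=9.5 cylinder at (16, 4.5) gives a regular 32-gon of circumradius 9.5 (constant along its height) (perimeter = 2·32·9.500·sin(180°/32) = 59.59 mm); the r=12 sphere at (-3, -1) slices to a regular 32-gon of circumradius 9.162 (√(r²−h²) with h=7.75 from center) (perimeter = 2·32·9.162·sin(180°/32) = 57.47 mm); the sphere at (0, 7): section is a regular 32-gon, circumradius = √(r²−h²) = √(5.5²−0.25²) = 5.494 (perimeter = 2·32·5.494·sin(180°/32) = 34.47 mm); Subtracting the remaining from the first: starting from the r=11 sphere, the r=9.5 cylinder at (16, 4.5) partially overlaps it — only the 26.49 mm² overlap (of its 281.71 mm²) is removed, clipping the outline; the r=12 sphere at (-3, -1) partially overlaps it — only the 238.78 mm² overlap (of its 262.01 mm²) is removed, clipping the outline; the r=5.5 sphere at (0, 7) partially overlaps it — only the 33.35 mm² overlap (of its 94.23 mm²) is removed, clipping the outline — boundary = 67.23 mm; (whole slice rotated 70° about Z — lengths, areas and connectivity unchanged). So its perimeter = 67.23 mm. Layer 86 (z = 12.9): the sphere: section is a regular 32-gon, circumradius = √(r²−h²) = √(11²−1.9²) = 10.835 (perimeter = 2·32·10.835·sin(180°/32) = 67.97 mm); the r=9.5 cylinder at (16, 4.5) contributes a regular 32-gon of circumradius 9.5 (perimeter = 2·32·9.500·sin(180°/32) = 59.59 mm); the sphere at (-3, -1) is absent (|z−center|=12.400 > r=12); the sphere at (0, 7): section is a regular 32-gon, circumradius = √(r²−h²) = √(5.5²−4.4²) = 3.300 (perimeter = 2·32·3.300·sin(180°/32) = 20.70 mm); After the difference (first − rest): starting from the r=11 sphere, the r=9.5 cylinder at (16, 4.5) partially overlaps it — only the 28.69 mm² overlap (of its 281.71 mm²) is removed, clipping the outline; the r=5.5 sphere at (0, 7) lies wholly inside it (removes its full 33.99 mm² and its 20.70 mm outline becomes a hole wall) — boundary (outer + 1 inner loop) = 88.87 mm; (rotated 70° about Z; rotation is an isometry so areas/perimeters/island counts are preserved). So its perimeter = 88.87 mm. Layer 86 is larger (88.87 vs 67.23 mm).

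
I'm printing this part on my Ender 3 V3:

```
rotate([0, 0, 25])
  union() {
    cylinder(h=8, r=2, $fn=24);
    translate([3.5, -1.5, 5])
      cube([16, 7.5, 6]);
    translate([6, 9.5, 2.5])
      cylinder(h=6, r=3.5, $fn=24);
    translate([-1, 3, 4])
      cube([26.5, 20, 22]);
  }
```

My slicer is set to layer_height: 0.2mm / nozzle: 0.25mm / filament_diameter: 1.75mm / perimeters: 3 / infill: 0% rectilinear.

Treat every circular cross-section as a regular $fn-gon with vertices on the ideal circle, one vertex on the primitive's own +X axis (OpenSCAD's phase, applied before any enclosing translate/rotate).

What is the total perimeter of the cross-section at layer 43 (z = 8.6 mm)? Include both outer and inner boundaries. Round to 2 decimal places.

At z = 8.6 mm: the cylinder is absent (z outside [0, 8]); the 16×7.5 cube at (3.5, -1.5) contributes its full rectangle (perimeter 47.00 mm); the cylinder at (6, 9.5) is absent (z outside [2.5, 8.5]); the cube at (-1, 3) is present — its section is the full 26.5×20 rectangle (perimeter 93.00 mm); Merging all regions: the regions partially overlap (shared area 48.00 mm²), so the edge portions inside another operand are dropped and the merged outline is re-measured after clipping — boundary = 102.00 mm; (rotated 25° about Z; rotation is an isometry so areas/perimeters/island counts are preserved). Overall, the cross-section is a single solid region. Total boundary length (outer) = 102.00 mm.

102.00 mm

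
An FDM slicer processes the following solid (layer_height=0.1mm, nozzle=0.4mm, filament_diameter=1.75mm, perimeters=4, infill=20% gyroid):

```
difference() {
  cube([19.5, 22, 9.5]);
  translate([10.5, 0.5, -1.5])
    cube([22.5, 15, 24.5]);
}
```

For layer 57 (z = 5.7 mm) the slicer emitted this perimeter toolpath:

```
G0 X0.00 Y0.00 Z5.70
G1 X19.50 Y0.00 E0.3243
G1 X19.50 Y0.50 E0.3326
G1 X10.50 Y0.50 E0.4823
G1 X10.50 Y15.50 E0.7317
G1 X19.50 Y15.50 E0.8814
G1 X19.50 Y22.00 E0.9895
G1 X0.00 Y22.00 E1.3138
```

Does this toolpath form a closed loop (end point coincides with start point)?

no

Start point (G0): (0.00, 0.00). End point (last G1): the path does not return to the start — open.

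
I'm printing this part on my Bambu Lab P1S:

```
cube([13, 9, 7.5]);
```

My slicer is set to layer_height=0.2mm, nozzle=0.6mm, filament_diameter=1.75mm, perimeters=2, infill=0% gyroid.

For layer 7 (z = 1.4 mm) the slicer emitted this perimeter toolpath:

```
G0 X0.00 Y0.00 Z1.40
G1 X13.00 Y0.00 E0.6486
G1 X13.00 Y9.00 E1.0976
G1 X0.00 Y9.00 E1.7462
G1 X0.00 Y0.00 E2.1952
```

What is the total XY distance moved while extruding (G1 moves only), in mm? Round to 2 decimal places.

Sum the Euclidean lengths of each G1 segment: total = 44.00 mm.

44.00 mm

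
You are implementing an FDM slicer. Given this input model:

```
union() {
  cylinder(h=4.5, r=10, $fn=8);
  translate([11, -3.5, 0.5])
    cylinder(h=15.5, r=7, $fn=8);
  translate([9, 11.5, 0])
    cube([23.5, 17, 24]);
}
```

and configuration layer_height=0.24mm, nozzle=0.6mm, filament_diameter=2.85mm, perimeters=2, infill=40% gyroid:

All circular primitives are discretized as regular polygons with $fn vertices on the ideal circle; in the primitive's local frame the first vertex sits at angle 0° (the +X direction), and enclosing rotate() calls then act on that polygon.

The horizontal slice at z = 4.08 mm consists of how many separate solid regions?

At z = 4.08 mm: the cylinder: section is a regular 8-gon, circumradius r=10; the cylinder at (11, -3.5): section is a regular 8-gon, circumradius r=7; the cube at (9, 11.5) is present — its section is the full 23.5×17 rectangle; Combining (union): the regions partially overlap (shared area 35.05 mm²), so overlapping operands fuse into one piece — 2 connected regions. The result has 2 disconnected regions.

2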